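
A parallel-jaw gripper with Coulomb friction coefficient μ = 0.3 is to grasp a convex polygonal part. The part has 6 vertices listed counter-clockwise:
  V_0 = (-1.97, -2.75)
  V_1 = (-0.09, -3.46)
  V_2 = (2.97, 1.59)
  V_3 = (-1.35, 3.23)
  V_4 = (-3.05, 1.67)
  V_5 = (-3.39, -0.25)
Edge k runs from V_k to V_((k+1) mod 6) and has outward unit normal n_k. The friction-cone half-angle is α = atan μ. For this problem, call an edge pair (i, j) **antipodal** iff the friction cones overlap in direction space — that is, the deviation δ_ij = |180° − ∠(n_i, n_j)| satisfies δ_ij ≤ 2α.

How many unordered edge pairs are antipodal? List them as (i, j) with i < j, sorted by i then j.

α = atan 0.3 = 16.70°;  2α = 33.40°
n_0 = (-0.3533, -0.9355)
n_1 = (+0.8552, -0.5182)
n_2 = (+0.3549, +0.9349)
n_3 = (-0.6761, +0.7368)
n_4 = (-0.9847, +0.1744)
n_5 = (-0.8695, -0.4939)
  (0,1): δ = 100.52°  ·
  (0,2): δ = 0.10°  ✓
  (0,3): δ = 63.23°  ·
  (0,4): δ = 100.65°  ·
  (0,5): δ = 140.29°  ·
  (1,2): δ = 79.57°  ·
  (1,3): δ = 16.25°  ✓
  (1,4): δ = 21.17°  ✓
  (1,5): δ = 60.81°  ·
  (2,3): δ = 116.67°  ·
  (2,4): δ = 79.25°  ·
  (2,5): δ = 39.62°  ·
  (3,4): δ = 142.58°  ·
  (3,5): δ = 102.94°  ·
  (4,5): δ = 140.36°  ·
antipodal pairs: 3

count = 3; pairs: (0,2), (1,3), (1,4)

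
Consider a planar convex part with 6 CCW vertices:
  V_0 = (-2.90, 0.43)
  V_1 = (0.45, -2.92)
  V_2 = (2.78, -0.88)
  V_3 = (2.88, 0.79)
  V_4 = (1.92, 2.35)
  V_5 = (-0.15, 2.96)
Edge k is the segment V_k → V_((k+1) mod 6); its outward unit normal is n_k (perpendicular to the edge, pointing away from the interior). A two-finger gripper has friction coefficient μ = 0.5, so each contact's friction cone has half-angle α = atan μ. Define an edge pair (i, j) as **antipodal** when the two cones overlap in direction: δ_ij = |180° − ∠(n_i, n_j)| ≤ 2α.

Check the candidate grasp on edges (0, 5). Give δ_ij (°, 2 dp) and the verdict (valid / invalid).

δ = 87.61°, invalid

α = atan 0.5 = 26.57°;  2α = 53.13°
edge 0: e_0 = (+3.35, -3.35);  n_0 = (-0.7071, -0.7071)
edge 5: e_5 = (-2.75, -2.53);  n_5 = (-0.6771, +0.7359)
∠(n_0, n_5) = 92.39°
δ = |180° − 92.39°| = 87.61°
87.61° > 2α = 53.13°  →  invalid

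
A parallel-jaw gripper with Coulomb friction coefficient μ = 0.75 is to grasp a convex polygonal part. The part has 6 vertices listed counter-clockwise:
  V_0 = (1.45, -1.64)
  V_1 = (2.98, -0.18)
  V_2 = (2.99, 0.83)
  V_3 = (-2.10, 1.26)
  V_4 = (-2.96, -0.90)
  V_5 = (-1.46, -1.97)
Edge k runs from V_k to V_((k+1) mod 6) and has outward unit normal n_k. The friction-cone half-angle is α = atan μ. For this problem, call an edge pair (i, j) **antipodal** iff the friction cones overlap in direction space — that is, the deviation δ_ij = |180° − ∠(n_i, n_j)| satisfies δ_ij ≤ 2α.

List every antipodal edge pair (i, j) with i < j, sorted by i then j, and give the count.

count = 7; pairs: (0,2), (0,3), (1,3), (1,4), (2,4), (2,5), (3,5)

α = atan 0.75 = 36.87°;  2α = 73.74°
n_0 = (+0.6904, -0.7235)
n_1 = (+1.0000, -0.0099)
n_2 = (+0.0842, +0.9965)
n_3 = (-0.9291, +0.3699)
n_4 = (-0.5807, -0.8141)
n_5 = (+0.1127, -0.9936)
  (0,1): δ = 134.23°  ·
  (0,2): δ = 48.49°  ✓
  (0,3): δ = 24.63°  ✓
  (0,4): δ = 100.84°  ·
  (0,5): δ = 142.81°  ·
  (1,2): δ = 94.26°  ·
  (1,3): δ = 21.14°  ✓
  (1,4): δ = 55.07°  ✓
  (1,5): δ = 97.04°  ·
  (2,3): δ = 106.88°  ·
  (2,4): δ = 30.67°  ✓
  (2,5): δ = 11.30°  ✓
  (3,4): δ = 103.79°  ·
  (3,5): δ = 61.82°  ✓
  (4,5): δ = 138.03°  ·
antipodal pairs: 7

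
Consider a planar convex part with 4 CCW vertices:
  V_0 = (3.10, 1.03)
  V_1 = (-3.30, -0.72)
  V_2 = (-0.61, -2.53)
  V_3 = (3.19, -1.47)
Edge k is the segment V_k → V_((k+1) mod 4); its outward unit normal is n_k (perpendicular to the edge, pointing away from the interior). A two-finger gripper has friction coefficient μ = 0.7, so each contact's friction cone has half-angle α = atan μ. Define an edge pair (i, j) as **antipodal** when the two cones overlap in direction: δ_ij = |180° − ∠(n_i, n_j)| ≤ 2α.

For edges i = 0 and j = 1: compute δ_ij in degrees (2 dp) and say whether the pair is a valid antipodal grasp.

α = atan 0.7 = 34.99°;  2α = 69.98°
edge 0: e_0 = (-6.40, -1.75);  n_0 = (-0.2638, +0.9646)
edge 1: e_1 = (+2.69, -1.81);  n_1 = (-0.5583, -0.8297)
∠(n_0, n_1) = 130.77°
δ = |180° − 130.77°| = 49.23°
49.23° ≤ 2α = 69.98°  →  valid

δ = 49.23°, valid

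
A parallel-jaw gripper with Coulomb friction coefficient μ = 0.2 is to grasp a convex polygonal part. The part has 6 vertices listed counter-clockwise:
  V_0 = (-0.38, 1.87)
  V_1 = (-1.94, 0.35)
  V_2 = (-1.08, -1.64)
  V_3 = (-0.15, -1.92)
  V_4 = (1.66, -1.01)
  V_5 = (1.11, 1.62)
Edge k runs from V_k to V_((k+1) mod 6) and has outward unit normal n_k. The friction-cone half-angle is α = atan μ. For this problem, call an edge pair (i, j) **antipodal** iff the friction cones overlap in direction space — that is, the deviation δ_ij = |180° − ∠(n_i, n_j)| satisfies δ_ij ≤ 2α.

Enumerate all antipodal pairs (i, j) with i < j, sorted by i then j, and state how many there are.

count = 3; pairs: (0,3), (1,4), (2,5)

α = atan 0.2 = 11.31°;  2α = 22.62°
n_0 = (-0.6979, +0.7162)
n_1 = (-0.9179, -0.3967)
n_2 = (-0.2883, -0.9575)
n_3 = (+0.4492, -0.8934)
n_4 = (+0.9788, +0.2047)
n_5 = (+0.1655, +0.9862)
  (0,1): δ = 110.88°  ·
  (0,2): δ = 61.01°  ·
  (0,3): δ = 17.56°  ✓
  (0,4): δ = 57.56°  ·
  (0,5): δ = 126.22°  ·
  (1,2): δ = 130.13°  ·
  (1,3): δ = 86.68°  ·
  (1,4): δ = 11.56°  ✓
  (1,5): δ = 57.10°  ·
  (2,3): δ = 136.55°  ·
  (2,4): δ = 61.43°  ·
  (2,5): δ = 7.23°  ✓
  (3,4): δ = 104.88°  ·
  (3,5): δ = 36.22°  ·
  (4,5): δ = 111.34°  ·
antipodal pairs: 3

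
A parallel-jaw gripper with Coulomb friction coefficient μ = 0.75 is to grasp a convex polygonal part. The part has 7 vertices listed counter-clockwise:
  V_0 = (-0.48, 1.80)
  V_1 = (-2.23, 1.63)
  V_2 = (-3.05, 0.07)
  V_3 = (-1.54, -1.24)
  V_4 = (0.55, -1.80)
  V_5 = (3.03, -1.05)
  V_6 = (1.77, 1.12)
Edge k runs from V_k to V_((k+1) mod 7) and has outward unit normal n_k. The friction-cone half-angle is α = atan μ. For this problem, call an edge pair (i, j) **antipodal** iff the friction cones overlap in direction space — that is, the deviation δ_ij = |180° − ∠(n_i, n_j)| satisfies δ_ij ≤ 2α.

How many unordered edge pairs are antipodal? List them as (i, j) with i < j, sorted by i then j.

α = atan 0.75 = 36.87°;  2α = 73.74°
n_0 = (-0.0967, +0.9953)
n_1 = (-0.8852, +0.4653)
n_2 = (-0.6553, -0.7554)
n_3 = (-0.2588, -0.9659)
n_4 = (+0.2895, -0.9572)
n_5 = (+0.8648, +0.5021)
n_6 = (+0.2893, +0.9572)
  (0,1): δ = 123.28°  ·
  (0,2): δ = 46.49°  ✓
  (0,3): δ = 20.55°  ✓
  (0,4): δ = 11.28°  ✓
  (0,5): δ = 114.59°  ·
  (0,6): δ = 157.64°  ·
  (1,2): δ = 103.22°  ·
  (1,3): δ = 77.27°  ·
  (1,4): δ = 45.45°  ✓
  (1,5): δ = 57.87°  ✓
  (1,6): δ = 100.91°  ·
  (2,3): δ = 154.06°  ·
  (2,4): δ = 122.23°  ·
  (2,5): δ = 18.92°  ✓
  (2,6): δ = 24.13°  ✓
  (3,4): δ = 148.17°  ·
  (3,5): δ = 44.86°  ✓
  (3,6): δ = 1.82°  ✓
  (4,5): δ = 76.68°  ·
  (4,6): δ = 33.64°  ✓
  (5,6): δ = 136.96°  ·
antipodal pairs: 10

count = 10; pairs: (0,2), (0,3), (0,4), (1,4), (1,5), (2,5), (2,6), (3,5), (3,6), (4,6)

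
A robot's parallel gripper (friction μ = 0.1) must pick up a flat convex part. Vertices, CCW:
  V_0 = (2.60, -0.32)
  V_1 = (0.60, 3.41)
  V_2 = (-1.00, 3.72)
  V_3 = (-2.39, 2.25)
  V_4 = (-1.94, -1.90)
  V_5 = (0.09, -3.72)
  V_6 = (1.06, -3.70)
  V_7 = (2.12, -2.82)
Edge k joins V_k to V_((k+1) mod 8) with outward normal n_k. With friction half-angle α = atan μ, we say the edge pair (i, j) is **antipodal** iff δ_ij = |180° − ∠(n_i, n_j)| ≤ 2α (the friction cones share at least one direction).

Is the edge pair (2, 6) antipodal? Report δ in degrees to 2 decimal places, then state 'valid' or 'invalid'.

δ = 6.90°, valid

α = atan 0.1 = 5.71°;  2α = 11.42°
edge 2: e_2 = (-1.39, -1.47);  n_2 = (-0.7266, +0.6871)
edge 6: e_6 = (+1.06, +0.88);  n_6 = (+0.6388, -0.7694)
∠(n_2, n_6) = 173.10°
δ = |180° − 173.10°| = 6.90°
6.90° ≤ 2α = 11.42°  →  valid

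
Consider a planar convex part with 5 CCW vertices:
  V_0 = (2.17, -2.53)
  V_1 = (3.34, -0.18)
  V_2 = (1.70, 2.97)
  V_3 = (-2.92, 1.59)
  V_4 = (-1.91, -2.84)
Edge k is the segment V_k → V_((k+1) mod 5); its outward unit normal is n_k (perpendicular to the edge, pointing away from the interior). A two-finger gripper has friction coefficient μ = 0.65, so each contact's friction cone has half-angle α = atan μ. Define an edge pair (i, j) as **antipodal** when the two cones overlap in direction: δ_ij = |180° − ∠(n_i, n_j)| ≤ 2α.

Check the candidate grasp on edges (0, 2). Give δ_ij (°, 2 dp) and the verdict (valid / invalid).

α = atan 0.65 = 33.02°;  2α = 66.05°
edge 0: e_0 = (+1.17, +2.35);  n_0 = (+0.8952, -0.4457)
edge 2: e_2 = (-4.62, -1.38);  n_2 = (-0.2862, +0.9582)
∠(n_0, n_2) = 133.10°
δ = |180° − 133.10°| = 46.90°
46.90° ≤ 2α = 66.05°  →  valid

δ = 46.90°, valid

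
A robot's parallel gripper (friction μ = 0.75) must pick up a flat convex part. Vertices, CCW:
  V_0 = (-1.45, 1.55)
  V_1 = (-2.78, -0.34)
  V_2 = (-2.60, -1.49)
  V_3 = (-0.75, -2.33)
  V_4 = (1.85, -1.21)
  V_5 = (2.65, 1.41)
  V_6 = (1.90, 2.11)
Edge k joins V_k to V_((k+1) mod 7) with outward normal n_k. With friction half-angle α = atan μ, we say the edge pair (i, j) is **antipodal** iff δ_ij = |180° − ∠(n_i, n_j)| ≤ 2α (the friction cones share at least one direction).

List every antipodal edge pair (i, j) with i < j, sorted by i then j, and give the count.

α = atan 0.75 = 36.87°;  2α = 73.74°
n_0 = (-0.8178, +0.5755)
n_1 = (-0.9880, -0.1546)
n_2 = (-0.4134, -0.9105)
n_3 = (+0.3956, -0.9184)
n_4 = (+0.9564, -0.2920)
n_5 = (+0.6823, +0.7311)
n_6 = (-0.1649, +0.9863)
  (0,1): δ = 135.97°  ·
  (0,2): δ = 79.29°  ·
  (0,3): δ = 31.56°  ✓
  (0,4): δ = 18.15°  ✓
  (0,5): δ = 82.11°  ·
  (0,6): δ = 134.62°  ·
  (1,2): δ = 123.32°  ·
  (1,3): δ = 75.59°  ·
  (1,4): δ = 25.88°  ✓
  (1,5): δ = 38.08°  ✓
  (1,6): δ = 90.59°  ·
  (2,3): δ = 132.27°  ·
  (2,4): δ = 82.56°  ·
  (2,5): δ = 18.60°  ✓
  (2,6): δ = 33.91°  ✓
  (3,4): δ = 130.28°  ·
  (3,5): δ = 66.33°  ✓
  (3,6): δ = 13.81°  ✓
  (4,5): δ = 116.05°  ·
  (4,6): δ = 63.53°  ✓
  (5,6): δ = 127.48°  ·
antipodal pairs: 9

count = 9; pairs: (0,3), (0,4), (1,4), (1,5), (2,5), (2,6), (3,5), (3,6), (4,6)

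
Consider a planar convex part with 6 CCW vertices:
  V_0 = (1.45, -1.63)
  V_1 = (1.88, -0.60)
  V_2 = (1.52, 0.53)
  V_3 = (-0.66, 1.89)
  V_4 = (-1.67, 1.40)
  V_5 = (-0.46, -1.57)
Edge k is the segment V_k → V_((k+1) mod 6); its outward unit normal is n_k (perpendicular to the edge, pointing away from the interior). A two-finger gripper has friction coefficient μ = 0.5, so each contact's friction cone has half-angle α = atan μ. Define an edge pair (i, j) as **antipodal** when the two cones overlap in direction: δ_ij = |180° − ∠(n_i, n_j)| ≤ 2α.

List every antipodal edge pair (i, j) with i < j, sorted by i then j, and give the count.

count = 6; pairs: (0,3), (0,4), (1,4), (2,4), (2,5), (3,5)

α = atan 0.5 = 26.57°;  2α = 53.13°
n_0 = (+0.9228, -0.3853)
n_1 = (+0.9528, +0.3036)
n_2 = (+0.5293, +0.8484)
n_3 = (-0.4365, +0.8997)
n_4 = (-0.9261, -0.3773)
n_5 = (-0.0314, -0.9995)
  (0,1): δ = 139.67°  ·
  (0,2): δ = 99.30°  ·
  (0,3): δ = 41.46°  ✓
  (0,4): δ = 44.83°  ✓
  (0,5): δ = 110.86°  ·
  (1,2): δ = 139.63°  ·
  (1,3): δ = 81.79°  ·
  (1,4): δ = 4.50°  ✓
  (1,5): δ = 70.53°  ·
  (2,3): δ = 122.16°  ·
  (2,4): δ = 35.88°  ✓
  (2,5): δ = 30.16°  ✓
  (3,4): δ = 93.71°  ·
  (3,5): δ = 27.68°  ✓
  (4,5): δ = 113.97°  ·
antipodal pairs: 6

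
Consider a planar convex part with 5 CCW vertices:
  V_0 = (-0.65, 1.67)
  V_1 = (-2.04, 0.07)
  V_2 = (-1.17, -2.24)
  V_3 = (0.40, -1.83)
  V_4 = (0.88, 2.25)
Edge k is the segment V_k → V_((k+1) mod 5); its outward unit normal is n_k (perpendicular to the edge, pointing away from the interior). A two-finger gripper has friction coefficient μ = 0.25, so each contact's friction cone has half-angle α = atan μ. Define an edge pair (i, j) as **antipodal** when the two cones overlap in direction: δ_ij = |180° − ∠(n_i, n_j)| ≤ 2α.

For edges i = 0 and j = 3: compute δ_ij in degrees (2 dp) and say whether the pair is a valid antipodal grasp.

δ = 34.27°, invalid

α = atan 0.25 = 14.04°;  2α = 28.07°
edge 0: e_0 = (-1.39, -1.60);  n_0 = (-0.7549, +0.6558)
edge 3: e_3 = (+0.48, +4.08);  n_3 = (+0.9932, -0.1168)
∠(n_0, n_3) = 145.73°
δ = |180° − 145.73°| = 34.27°
34.27° > 2α = 28.07°  →  invalid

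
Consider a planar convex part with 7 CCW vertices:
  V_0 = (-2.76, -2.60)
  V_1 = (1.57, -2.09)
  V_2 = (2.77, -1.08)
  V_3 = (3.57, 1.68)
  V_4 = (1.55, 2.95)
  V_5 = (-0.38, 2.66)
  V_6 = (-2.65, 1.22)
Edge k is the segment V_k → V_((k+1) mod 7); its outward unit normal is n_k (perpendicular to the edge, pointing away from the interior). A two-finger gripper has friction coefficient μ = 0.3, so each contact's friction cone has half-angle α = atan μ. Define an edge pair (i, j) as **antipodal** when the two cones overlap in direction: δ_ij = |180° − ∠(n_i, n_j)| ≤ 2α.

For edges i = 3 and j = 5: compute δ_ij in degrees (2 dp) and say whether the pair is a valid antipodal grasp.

δ = 115.45°, invalid

α = atan 0.3 = 16.70°;  2α = 33.40°
edge 3: e_3 = (-2.02, +1.27);  n_3 = (+0.5323, +0.8466)
edge 5: e_5 = (-2.27, -1.44);  n_5 = (-0.5357, +0.8444)
∠(n_3, n_5) = 64.55°
δ = |180° − 64.55°| = 115.45°
115.45° > 2α = 33.40°  →  invalid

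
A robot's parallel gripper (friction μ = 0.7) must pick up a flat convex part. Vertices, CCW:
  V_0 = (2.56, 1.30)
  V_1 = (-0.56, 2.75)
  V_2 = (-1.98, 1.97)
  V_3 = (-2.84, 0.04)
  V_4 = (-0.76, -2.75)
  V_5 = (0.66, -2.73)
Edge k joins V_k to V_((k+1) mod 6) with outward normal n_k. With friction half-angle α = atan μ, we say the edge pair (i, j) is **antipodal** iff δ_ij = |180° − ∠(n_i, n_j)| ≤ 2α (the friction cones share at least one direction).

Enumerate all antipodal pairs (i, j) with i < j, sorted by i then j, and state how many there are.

α = atan 0.7 = 34.99°;  2α = 69.98°
n_0 = (+0.4215, +0.9069)
n_1 = (-0.4814, +0.8765)
n_2 = (-0.9134, +0.4070)
n_3 = (-0.8017, -0.5977)
n_4 = (+0.0141, -0.9999)
n_5 = (+0.9045, -0.4264)
  (0,1): δ = 126.29°  ·
  (0,2): δ = 89.09°  ·
  (0,3): δ = 28.37°  ✓
  (0,4): δ = 25.73°  ✓
  (0,5): δ = 89.68°  ·
  (1,2): δ = 142.80°  ·
  (1,3): δ = 82.07°  ·
  (1,4): δ = 27.97°  ✓
  (1,5): δ = 35.98°  ✓
  (2,3): δ = 119.28°  ·
  (2,4): δ = 65.18°  ✓
  (2,5): δ = 1.22°  ✓
  (3,4): δ = 125.90°  ·
  (3,5): δ = 61.95°  ✓
  (4,5): δ = 116.05°  ·
antipodal pairs: 7

count = 7; pairs: (0,3), (0,4), (1,4), (1,5), (2,4), (2,5), (3,5)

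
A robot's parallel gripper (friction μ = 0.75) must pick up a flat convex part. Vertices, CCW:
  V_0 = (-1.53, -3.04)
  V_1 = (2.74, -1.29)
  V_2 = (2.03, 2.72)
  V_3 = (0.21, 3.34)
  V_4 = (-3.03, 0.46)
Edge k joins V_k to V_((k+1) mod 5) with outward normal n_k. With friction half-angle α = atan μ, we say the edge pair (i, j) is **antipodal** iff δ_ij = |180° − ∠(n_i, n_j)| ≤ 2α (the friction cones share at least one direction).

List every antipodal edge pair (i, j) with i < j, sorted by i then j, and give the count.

α = atan 0.75 = 36.87°;  2α = 73.74°
n_0 = (+0.3792, -0.9253)
n_1 = (+0.9847, +0.1743)
n_2 = (+0.3225, +0.9466)
n_3 = (-0.6644, +0.7474)
n_4 = (-0.9191, -0.3939)
  (0,1): δ = 102.25°  ·
  (0,2): δ = 41.10°  ✓
  (0,3): δ = 19.35°  ✓
  (0,4): δ = 90.91°  ·
  (1,2): δ = 118.85°  ·
  (1,3): δ = 58.41°  ✓
  (1,4): δ = 13.16°  ✓
  (2,3): δ = 119.55°  ·
  (2,4): δ = 47.99°  ✓
  (3,4): δ = 108.43°  ·
antipodal pairs: 5

count = 5; pairs: (0,2), (0,3), (1,3), (1,4), (2,4)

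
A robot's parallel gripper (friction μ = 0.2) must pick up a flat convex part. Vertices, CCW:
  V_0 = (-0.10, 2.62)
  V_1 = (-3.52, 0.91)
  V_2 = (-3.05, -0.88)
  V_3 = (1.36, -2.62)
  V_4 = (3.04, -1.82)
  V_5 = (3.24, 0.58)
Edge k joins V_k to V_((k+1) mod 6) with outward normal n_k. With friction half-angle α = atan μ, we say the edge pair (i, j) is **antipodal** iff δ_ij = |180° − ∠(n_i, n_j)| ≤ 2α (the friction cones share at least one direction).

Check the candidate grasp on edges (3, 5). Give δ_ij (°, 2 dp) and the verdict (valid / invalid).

α = atan 0.2 = 11.31°;  2α = 22.62°
edge 3: e_3 = (+1.68, +0.80);  n_3 = (+0.4299, -0.9029)
edge 5: e_5 = (-3.34, +2.04);  n_5 = (+0.5212, +0.8534)
∠(n_3, n_5) = 123.12°
δ = |180° − 123.12°| = 56.88°
56.88° > 2α = 22.62°  →  invalid

δ = 56.88°, invalid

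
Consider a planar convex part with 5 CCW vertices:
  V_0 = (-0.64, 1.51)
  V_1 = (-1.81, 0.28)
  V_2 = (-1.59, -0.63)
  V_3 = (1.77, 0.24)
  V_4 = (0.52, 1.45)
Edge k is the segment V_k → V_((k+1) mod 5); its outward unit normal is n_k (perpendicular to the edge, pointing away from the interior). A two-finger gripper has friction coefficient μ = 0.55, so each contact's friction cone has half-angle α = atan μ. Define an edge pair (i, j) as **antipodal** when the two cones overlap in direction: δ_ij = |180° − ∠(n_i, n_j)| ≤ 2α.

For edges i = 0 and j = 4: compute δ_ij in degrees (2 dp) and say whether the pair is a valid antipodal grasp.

α = atan 0.55 = 28.81°;  2α = 57.62°
edge 0: e_0 = (-1.17, -1.23);  n_0 = (-0.7246, +0.6892)
edge 4: e_4 = (-1.16, +0.06);  n_4 = (+0.0517, +0.9987)
∠(n_0, n_4) = 49.39°
δ = |180° − 49.39°| = 130.61°
130.61° > 2α = 57.62°  →  invalid

δ = 130.61°, invalid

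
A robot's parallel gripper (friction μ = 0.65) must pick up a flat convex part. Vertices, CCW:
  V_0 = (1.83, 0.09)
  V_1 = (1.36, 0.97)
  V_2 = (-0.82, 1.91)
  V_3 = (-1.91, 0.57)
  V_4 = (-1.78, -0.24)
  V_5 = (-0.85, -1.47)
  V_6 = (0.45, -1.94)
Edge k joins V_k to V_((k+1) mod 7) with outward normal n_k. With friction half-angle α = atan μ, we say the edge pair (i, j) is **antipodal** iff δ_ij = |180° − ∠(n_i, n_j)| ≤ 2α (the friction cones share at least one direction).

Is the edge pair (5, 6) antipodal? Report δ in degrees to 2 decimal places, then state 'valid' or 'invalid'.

δ = 104.33°, invalid

α = atan 0.65 = 33.02°;  2α = 66.05°
edge 5: e_5 = (+1.30, -0.47);  n_5 = (-0.3400, -0.9404)
edge 6: e_6 = (+1.38, +2.03);  n_6 = (+0.8270, -0.5622)
∠(n_5, n_6) = 75.67°
δ = |180° − 75.67°| = 104.33°
104.33° > 2α = 66.05°  →  invalid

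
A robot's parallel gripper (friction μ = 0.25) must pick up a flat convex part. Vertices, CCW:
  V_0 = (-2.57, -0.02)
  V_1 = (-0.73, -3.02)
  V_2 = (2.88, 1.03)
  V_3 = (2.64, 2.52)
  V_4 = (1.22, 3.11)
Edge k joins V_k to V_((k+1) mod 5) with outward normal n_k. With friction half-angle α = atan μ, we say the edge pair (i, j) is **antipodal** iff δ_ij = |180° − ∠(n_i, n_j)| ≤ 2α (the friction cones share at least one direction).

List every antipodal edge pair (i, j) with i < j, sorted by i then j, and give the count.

α = atan 0.25 = 14.04°;  2α = 28.07°
n_0 = (-0.8524, -0.5228)
n_1 = (+0.7465, -0.6654)
n_2 = (+0.9873, +0.1590)
n_3 = (+0.3837, +0.9235)
n_4 = (-0.6368, +0.7710)
  (0,1): δ = 73.23°  ·
  (0,2): δ = 22.37°  ✓
  (0,3): δ = 35.92°  ·
  (0,4): δ = 98.03°  ·
  (1,2): δ = 129.14°  ·
  (1,3): δ = 70.85°  ·
  (1,4): δ = 8.74°  ✓
  (2,3): δ = 121.71°  ·
  (2,4): δ = 59.60°  ·
  (3,4): δ = 117.89°  ·
antipodal pairs: 2

count = 2; pairs: (0,2), (1,4)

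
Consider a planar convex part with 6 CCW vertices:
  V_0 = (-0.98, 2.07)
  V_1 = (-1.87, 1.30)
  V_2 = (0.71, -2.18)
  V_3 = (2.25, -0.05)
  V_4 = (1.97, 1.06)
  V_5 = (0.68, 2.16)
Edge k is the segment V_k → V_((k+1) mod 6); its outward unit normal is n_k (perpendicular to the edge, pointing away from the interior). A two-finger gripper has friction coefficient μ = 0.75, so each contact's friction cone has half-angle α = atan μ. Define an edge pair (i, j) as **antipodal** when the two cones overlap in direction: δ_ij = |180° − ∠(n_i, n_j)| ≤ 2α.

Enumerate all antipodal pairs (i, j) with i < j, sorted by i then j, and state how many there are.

count = 7; pairs: (0,2), (0,3), (1,2), (1,3), (1,4), (1,5), (2,5)

α = atan 0.75 = 36.87°;  2α = 73.74°
n_0 = (-0.6543, +0.7562)
n_1 = (-0.8033, -0.5956)
n_2 = (+0.8104, -0.5859)
n_3 = (+0.9696, +0.2446)
n_4 = (+0.6488, +0.7609)
n_5 = (-0.0541, +0.9985)
  (0,1): δ = 94.31°  ·
  (0,2): δ = 13.27°  ✓
  (0,3): δ = 63.29°  ✓
  (0,4): δ = 98.68°  ·
  (0,5): δ = 142.24°  ·
  (1,2): δ = 72.42°  ✓
  (1,3): δ = 22.39°  ✓
  (1,4): δ = 12.99°  ✓
  (1,5): δ = 56.55°  ✓
  (2,3): δ = 129.98°  ·
  (2,4): δ = 94.59°  ·
  (2,5): δ = 51.03°  ✓
  (3,4): δ = 144.61°  ·
  (3,5): δ = 101.05°  ·
  (4,5): δ = 136.44°  ·
antipodal pairs: 7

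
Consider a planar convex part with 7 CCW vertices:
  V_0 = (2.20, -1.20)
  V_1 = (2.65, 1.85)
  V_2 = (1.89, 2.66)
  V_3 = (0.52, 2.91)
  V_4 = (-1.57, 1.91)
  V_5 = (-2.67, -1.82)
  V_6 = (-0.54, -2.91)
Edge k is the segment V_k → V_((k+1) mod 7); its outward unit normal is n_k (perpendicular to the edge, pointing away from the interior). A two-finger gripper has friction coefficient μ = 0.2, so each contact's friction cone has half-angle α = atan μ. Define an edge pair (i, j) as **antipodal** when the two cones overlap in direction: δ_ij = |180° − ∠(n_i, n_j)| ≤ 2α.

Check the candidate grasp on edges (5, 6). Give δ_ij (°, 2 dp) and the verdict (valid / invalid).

δ = 120.93°, invalid

α = atan 0.2 = 11.31°;  2α = 22.62°
edge 5: e_5 = (+2.13, -1.09);  n_5 = (-0.4556, -0.8902)
edge 6: e_6 = (+2.74, +1.71);  n_6 = (+0.5294, -0.8483)
∠(n_5, n_6) = 59.07°
δ = |180° − 59.07°| = 120.93°
120.93° > 2α = 22.62°  →  invalid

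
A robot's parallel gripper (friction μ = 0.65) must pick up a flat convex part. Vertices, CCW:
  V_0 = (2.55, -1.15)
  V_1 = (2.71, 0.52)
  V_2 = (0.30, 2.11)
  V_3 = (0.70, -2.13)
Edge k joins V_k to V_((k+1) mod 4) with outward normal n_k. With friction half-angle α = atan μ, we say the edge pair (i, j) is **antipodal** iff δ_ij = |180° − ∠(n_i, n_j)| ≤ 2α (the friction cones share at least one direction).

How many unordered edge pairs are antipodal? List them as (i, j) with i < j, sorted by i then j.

count = 3; pairs: (0,2), (1,2), (1,3)

α = atan 0.65 = 33.02°;  2α = 66.05°
n_0 = (+0.9954, -0.0954)
n_1 = (+0.5507, +0.8347)
n_2 = (-0.9956, -0.0939)
n_3 = (+0.4681, -0.8837)
  (0,1): δ = 117.94°  ·
  (0,2): δ = 10.86°  ✓
  (0,3): δ = 123.38°  ·
  (1,2): δ = 51.20°  ✓
  (1,3): δ = 61.33°  ✓
  (2,3): δ = 67.48°  ·
antipodal pairs: 3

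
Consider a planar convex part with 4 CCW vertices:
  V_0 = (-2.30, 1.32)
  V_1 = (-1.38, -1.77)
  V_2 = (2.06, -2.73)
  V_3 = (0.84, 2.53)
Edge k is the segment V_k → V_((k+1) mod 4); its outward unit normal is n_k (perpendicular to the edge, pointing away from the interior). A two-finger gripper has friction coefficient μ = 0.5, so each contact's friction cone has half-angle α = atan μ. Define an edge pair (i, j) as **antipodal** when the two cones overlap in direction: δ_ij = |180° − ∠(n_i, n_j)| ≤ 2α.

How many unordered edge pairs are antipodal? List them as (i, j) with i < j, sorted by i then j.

count = 2; pairs: (0,2), (1,3)

α = atan 0.5 = 26.57°;  2α = 53.13°
n_0 = (-0.9584, -0.2854)
n_1 = (-0.2688, -0.9632)
n_2 = (+0.9741, +0.2259)
n_3 = (-0.3596, +0.9331)
  (0,1): δ = 122.17°  ·
  (0,2): δ = 3.52°  ✓
  (0,3): δ = 94.49°  ·
  (1,2): δ = 61.35°  ·
  (1,3): δ = 36.67°  ✓
  (2,3): δ = 81.98°  ·
antipodal pairs: 2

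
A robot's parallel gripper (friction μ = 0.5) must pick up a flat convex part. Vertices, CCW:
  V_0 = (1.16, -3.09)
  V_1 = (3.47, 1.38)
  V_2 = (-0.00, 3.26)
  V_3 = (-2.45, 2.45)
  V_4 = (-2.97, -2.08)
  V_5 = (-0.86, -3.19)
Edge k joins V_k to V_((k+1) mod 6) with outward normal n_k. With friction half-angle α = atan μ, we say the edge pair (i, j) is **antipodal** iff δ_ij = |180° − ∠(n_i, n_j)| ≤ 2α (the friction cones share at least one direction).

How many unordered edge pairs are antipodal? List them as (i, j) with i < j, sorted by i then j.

count = 6; pairs: (0,2), (0,3), (1,4), (1,5), (2,4), (2,5)

α = atan 0.5 = 26.57°;  2α = 53.13°
n_0 = (+0.8884, -0.4591)
n_1 = (+0.4764, +0.8792)
n_2 = (-0.3139, +0.9495)
n_3 = (-0.9935, +0.1140)
n_4 = (-0.4656, -0.8850)
n_5 = (+0.0494, -0.9988)
  (0,1): δ = 91.12°  ·
  (0,2): δ = 44.38°  ✓
  (0,3): δ = 20.78°  ✓
  (0,4): δ = 89.58°  ·
  (0,5): δ = 120.16°  ·
  (1,2): δ = 133.26°  ·
  (1,3): δ = 68.10°  ·
  (1,4): δ = 0.70°  ✓
  (1,5): δ = 31.28°  ✓
  (2,3): δ = 114.84°  ·
  (2,4): δ = 46.04°  ✓
  (2,5): δ = 15.46°  ✓
  (3,4): δ = 111.20°  ·
  (3,5): δ = 80.62°  ·
  (4,5): δ = 149.42°  ·
antipodal pairs: 6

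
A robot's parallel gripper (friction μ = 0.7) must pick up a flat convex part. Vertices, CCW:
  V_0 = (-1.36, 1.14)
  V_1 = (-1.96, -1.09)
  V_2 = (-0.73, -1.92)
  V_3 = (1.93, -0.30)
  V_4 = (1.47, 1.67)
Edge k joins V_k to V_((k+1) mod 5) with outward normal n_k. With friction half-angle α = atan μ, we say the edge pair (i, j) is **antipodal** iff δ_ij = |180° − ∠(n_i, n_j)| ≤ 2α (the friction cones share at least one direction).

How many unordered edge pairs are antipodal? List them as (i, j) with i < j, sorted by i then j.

α = atan 0.7 = 34.99°;  2α = 69.98°
n_0 = (-0.9657, +0.2598)
n_1 = (-0.5594, -0.8289)
n_2 = (+0.5202, -0.8541)
n_3 = (+0.9738, +0.2274)
n_4 = (-0.1841, +0.9829)
  (0,1): δ = 108.95°  ·
  (0,2): δ = 43.60°  ✓
  (0,3): δ = 28.20°  ✓
  (0,4): δ = 115.67°  ·
  (1,2): δ = 114.65°  ·
  (1,3): δ = 42.85°  ✓
  (1,4): δ = 44.62°  ✓
  (2,3): δ = 108.20°  ·
  (2,4): δ = 20.73°  ✓
  (3,4): δ = 92.54°  ·
antipodal pairs: 5

count = 5; pairs: (0,2), (0,3), (1,3), (1,4), (2,4)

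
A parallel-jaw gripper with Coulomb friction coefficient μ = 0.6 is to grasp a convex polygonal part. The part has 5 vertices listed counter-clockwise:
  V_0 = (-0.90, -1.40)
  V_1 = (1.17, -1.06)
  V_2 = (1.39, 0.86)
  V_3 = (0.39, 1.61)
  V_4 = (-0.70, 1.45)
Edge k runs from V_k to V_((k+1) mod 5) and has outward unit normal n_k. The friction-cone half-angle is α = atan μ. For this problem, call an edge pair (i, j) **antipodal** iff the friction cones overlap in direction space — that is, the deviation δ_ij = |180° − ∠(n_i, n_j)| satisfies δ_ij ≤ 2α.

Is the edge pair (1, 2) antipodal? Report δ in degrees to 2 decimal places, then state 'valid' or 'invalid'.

α = atan 0.6 = 30.96°;  2α = 61.93°
edge 1: e_1 = (+0.22, +1.92);  n_1 = (+0.9935, -0.1138)
edge 2: e_2 = (-1.00, +0.75);  n_2 = (+0.6000, +0.8000)
∠(n_1, n_2) = 59.67°
δ = |180° − 59.67°| = 120.33°
120.33° > 2α = 61.93°  →  invalid

δ = 120.33°, invalid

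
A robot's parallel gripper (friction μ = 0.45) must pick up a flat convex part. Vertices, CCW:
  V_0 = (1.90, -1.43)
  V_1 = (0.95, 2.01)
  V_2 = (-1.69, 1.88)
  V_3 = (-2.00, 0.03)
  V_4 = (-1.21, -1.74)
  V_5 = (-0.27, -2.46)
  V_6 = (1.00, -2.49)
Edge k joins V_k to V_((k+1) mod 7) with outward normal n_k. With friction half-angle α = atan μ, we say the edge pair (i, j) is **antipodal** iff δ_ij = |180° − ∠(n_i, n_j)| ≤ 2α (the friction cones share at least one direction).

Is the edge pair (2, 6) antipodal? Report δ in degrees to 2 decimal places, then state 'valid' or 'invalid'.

α = atan 0.45 = 24.23°;  2α = 48.46°
edge 2: e_2 = (-0.31, -1.85);  n_2 = (-0.9862, +0.1653)
edge 6: e_6 = (+0.90, +1.06);  n_6 = (+0.7623, -0.6472)
∠(n_2, n_6) = 149.18°
δ = |180° − 149.18°| = 30.82°
30.82° ≤ 2α = 48.46°  →  valid

δ = 30.82°, valid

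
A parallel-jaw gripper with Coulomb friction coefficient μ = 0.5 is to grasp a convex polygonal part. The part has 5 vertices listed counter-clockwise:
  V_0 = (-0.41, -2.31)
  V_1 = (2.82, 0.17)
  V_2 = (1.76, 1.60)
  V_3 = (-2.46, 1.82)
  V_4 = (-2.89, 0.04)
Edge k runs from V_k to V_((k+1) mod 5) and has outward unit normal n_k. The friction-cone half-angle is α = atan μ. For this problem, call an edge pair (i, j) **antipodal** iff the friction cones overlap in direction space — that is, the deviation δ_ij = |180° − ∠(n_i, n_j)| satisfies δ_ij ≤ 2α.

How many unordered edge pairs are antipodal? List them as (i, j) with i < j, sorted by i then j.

α = atan 0.5 = 26.57°;  2α = 53.13°
n_0 = (+0.6090, -0.7932)
n_1 = (+0.8034, +0.5955)
n_2 = (+0.0521, +0.9986)
n_3 = (-0.9720, +0.2348)
n_4 = (-0.6878, -0.7259)
  (0,1): δ = 90.97°  ·
  (0,2): δ = 40.50°  ✓
  (0,3): δ = 38.90°  ✓
  (0,4): δ = 99.02°  ·
  (1,2): δ = 129.53°  ·
  (1,3): δ = 50.13°  ✓
  (1,4): δ = 9.99°  ✓
  (2,3): δ = 100.60°  ·
  (2,4): δ = 40.47°  ✓
  (3,4): δ = 119.88°  ·
antipodal pairs: 5

count = 5; pairs: (0,2), (0,3), (1,3), (1,4), (2,4)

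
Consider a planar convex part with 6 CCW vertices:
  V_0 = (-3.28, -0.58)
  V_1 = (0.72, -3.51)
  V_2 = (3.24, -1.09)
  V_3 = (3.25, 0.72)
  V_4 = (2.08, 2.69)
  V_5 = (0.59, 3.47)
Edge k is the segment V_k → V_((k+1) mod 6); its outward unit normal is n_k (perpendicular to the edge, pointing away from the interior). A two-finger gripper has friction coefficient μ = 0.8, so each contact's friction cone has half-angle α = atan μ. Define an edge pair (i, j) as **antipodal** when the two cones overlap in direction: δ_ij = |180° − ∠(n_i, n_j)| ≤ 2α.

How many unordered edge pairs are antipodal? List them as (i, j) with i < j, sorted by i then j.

count = 7; pairs: (0,2), (0,3), (0,4), (1,4), (1,5), (2,5), (3,5)

α = atan 0.8 = 38.66°;  2α = 77.32°
n_0 = (-0.5909, -0.8067)
n_1 = (+0.6927, -0.7213)
n_2 = (+1.0000, -0.0055)
n_3 = (+0.8598, +0.5106)
n_4 = (+0.4638, +0.8859)
n_5 = (-0.7230, +0.6909)
  (0,1): δ = 99.94°  ·
  (0,2): δ = 54.09°  ✓
  (0,3): δ = 23.07°  ✓
  (0,4): δ = 8.59°  ✓
  (0,5): δ = 82.52°  ·
  (1,2): δ = 134.16°  ·
  (1,3): δ = 103.13°  ·
  (1,4): δ = 71.47°  ✓
  (1,5): δ = 2.46°  ✓
  (2,3): δ = 148.98°  ·
  (2,4): δ = 117.32°  ·
  (2,5): δ = 43.38°  ✓
  (3,4): δ = 148.34°  ·
  (3,5): δ = 74.40°  ✓
  (4,5): δ = 106.07°  ·
antipodal pairs: 7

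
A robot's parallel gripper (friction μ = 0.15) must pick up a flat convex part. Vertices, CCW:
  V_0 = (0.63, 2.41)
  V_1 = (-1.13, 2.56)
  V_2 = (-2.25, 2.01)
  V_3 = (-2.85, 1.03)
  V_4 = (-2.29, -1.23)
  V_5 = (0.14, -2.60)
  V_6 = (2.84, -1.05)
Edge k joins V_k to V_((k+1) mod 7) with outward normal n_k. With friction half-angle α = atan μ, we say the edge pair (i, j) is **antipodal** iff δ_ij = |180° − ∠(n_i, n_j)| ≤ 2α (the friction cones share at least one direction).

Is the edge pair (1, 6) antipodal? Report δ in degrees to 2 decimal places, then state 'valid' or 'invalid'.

α = atan 0.15 = 8.53°;  2α = 17.06°
edge 1: e_1 = (-1.12, -0.55);  n_1 = (-0.4408, +0.8976)
edge 6: e_6 = (-2.21, +3.46);  n_6 = (+0.8428, +0.5383)
∠(n_1, n_6) = 83.59°
δ = |180° − 83.59°| = 96.41°
96.41° > 2α = 17.06°  →  invalid

δ = 96.41°, invalid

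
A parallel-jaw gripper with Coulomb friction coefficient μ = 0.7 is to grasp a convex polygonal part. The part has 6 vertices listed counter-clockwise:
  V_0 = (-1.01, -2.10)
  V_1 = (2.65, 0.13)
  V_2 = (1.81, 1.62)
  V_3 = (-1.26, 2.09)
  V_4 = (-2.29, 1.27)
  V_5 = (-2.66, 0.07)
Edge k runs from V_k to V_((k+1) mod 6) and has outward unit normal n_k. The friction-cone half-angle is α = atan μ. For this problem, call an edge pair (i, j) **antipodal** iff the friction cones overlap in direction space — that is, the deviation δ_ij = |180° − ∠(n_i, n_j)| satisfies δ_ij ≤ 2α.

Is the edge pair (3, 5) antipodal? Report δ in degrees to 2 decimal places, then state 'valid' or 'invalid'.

α = atan 0.7 = 34.99°;  2α = 69.98°
edge 3: e_3 = (-1.03, -0.82);  n_3 = (-0.6228, +0.7823)
edge 5: e_5 = (+1.65, -2.17);  n_5 = (-0.7960, -0.6053)
∠(n_3, n_5) = 88.72°
δ = |180° − 88.72°| = 91.28°
91.28° > 2α = 69.98°  →  invalid

δ = 91.28°, invalid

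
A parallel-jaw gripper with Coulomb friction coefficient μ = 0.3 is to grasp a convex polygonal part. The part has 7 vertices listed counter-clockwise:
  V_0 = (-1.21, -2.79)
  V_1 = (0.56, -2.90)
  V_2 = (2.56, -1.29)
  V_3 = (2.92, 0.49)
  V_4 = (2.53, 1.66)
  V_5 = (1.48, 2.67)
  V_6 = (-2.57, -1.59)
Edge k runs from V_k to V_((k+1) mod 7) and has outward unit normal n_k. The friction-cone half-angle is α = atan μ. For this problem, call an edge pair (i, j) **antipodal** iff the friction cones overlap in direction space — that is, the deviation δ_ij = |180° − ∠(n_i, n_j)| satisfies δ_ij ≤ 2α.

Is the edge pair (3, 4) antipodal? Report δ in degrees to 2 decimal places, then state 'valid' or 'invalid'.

δ = 152.32°, invalid

α = atan 0.3 = 16.70°;  2α = 33.40°
edge 3: e_3 = (-0.39, +1.17);  n_3 = (+0.9487, +0.3162)
edge 4: e_4 = (-1.05, +1.01);  n_4 = (+0.6932, +0.7207)
∠(n_3, n_4) = 27.68°
δ = |180° − 27.68°| = 152.32°
152.32° > 2α = 33.40°  →  invalid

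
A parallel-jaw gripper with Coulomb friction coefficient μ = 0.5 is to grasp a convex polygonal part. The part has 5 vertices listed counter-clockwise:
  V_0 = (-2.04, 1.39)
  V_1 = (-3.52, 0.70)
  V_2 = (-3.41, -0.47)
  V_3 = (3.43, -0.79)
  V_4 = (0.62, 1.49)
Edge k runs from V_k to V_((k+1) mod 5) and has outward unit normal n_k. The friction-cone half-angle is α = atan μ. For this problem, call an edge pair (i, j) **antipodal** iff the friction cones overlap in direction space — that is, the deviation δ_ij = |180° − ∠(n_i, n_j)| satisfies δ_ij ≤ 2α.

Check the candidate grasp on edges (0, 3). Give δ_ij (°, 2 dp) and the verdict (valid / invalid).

α = atan 0.5 = 26.57°;  2α = 53.13°
edge 0: e_0 = (-1.48, -0.69);  n_0 = (-0.4226, +0.9063)
edge 3: e_3 = (-2.81, +2.28);  n_3 = (+0.6301, +0.7765)
∠(n_0, n_3) = 64.05°
δ = |180° − 64.05°| = 115.95°
115.95° > 2α = 53.13°  →  invalid

δ = 115.95°, invalid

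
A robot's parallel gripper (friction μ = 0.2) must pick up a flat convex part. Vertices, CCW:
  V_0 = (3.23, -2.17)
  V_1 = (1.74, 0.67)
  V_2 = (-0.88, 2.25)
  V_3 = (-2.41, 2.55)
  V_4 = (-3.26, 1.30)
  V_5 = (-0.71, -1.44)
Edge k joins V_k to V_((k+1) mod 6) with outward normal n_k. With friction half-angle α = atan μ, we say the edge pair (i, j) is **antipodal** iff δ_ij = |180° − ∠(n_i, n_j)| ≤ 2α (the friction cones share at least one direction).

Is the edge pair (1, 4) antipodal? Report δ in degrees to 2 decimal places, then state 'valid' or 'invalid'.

α = atan 0.2 = 11.31°;  2α = 22.62°
edge 1: e_1 = (-2.62, +1.58);  n_1 = (+0.5164, +0.8563)
edge 4: e_4 = (+2.55, -2.74);  n_4 = (-0.7320, -0.6813)
∠(n_1, n_4) = 164.04°
δ = |180° − 164.04°| = 15.96°
15.96° ≤ 2α = 22.62°  →  valid

δ = 15.96°, valid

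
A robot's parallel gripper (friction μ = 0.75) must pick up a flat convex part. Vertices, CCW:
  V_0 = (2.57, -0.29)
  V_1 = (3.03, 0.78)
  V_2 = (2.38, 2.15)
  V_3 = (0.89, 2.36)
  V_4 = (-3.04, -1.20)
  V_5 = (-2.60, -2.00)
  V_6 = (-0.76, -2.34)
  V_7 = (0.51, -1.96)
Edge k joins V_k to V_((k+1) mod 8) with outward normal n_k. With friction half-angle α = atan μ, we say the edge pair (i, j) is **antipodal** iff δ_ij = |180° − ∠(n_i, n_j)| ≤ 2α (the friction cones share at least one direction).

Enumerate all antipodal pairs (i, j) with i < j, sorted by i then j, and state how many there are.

count = 12; pairs: (0,3), (0,4), (1,3), (1,4), (1,5), (2,4), (2,5), (2,6), (2,7), (3,5), (3,6), (3,7)

α = atan 0.75 = 36.87°;  2α = 73.74°
n_0 = (+0.9187, -0.3950)
n_1 = (+0.9035, +0.4287)
n_2 = (+0.1396, +0.9902)
n_3 = (-0.6714, +0.7411)
n_4 = (-0.8762, -0.4819)
n_5 = (-0.1817, -0.9834)
n_6 = (+0.2867, -0.9580)
n_7 = (+0.6297, -0.7768)
  (0,1): δ = 131.35°  ·
  (0,2): δ = 74.76°  ·
  (0,3): δ = 24.56°  ✓
  (0,4): δ = 52.07°  ✓
  (0,5): δ = 102.79°  ·
  (0,6): δ = 129.92°  ·
  (0,7): δ = 152.29°  ·
  (1,2): δ = 123.40°  ·
  (1,3): δ = 73.21°  ✓
  (1,4): δ = 3.43°  ✓
  (1,5): δ = 54.15°  ✓
  (1,6): δ = 81.28°  ·
  (1,7): δ = 103.65°  ·
  (2,3): δ = 129.81°  ·
  (2,4): δ = 53.17°  ✓
  (2,5): δ = 2.45°  ✓
  (2,6): δ = 24.68°  ✓
  (2,7): δ = 47.05°  ✓
  (3,4): δ = 103.36°  ·
  (3,5): δ = 52.64°  ✓
  (3,6): δ = 25.51°  ✓
  (3,7): δ = 3.14°  ✓
  (4,5): δ = 129.28°  ·
  (4,6): δ = 102.15°  ·
  (4,7): δ = 79.78°  ·
  (5,6): δ = 152.87°  ·
  (5,7): δ = 130.50°  ·
  (6,7): δ = 157.63°  ·
antipodal pairs: 12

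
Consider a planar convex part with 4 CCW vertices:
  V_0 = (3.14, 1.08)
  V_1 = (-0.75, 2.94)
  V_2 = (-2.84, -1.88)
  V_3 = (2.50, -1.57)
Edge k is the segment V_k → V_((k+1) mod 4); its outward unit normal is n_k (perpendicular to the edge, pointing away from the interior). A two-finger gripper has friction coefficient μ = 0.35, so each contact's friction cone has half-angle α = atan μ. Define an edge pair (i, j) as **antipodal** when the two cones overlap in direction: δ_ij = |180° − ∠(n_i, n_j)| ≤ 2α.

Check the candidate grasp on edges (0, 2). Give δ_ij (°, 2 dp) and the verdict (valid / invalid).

α = atan 0.35 = 19.29°;  2α = 38.58°
edge 0: e_0 = (-3.89, +1.86);  n_0 = (+0.4314, +0.9022)
edge 2: e_2 = (+5.34, +0.31);  n_2 = (+0.0580, -0.9983)
∠(n_0, n_2) = 151.12°
δ = |180° − 151.12°| = 28.88°
28.88° ≤ 2α = 38.58°  →  valid

δ = 28.88°, valid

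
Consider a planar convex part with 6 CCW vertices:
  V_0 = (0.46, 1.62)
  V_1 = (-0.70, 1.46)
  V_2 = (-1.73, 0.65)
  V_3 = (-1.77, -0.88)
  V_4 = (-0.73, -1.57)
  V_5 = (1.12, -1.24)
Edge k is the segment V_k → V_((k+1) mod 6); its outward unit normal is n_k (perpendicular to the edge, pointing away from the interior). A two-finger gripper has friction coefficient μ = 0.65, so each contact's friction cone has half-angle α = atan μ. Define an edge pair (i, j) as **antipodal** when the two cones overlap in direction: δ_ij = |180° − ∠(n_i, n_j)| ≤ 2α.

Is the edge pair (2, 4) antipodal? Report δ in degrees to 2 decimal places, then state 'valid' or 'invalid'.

α = atan 0.65 = 33.02°;  2α = 66.05°
edge 2: e_2 = (-0.04, -1.53);  n_2 = (-0.9997, +0.0261)
edge 4: e_4 = (+1.85, +0.33);  n_4 = (+0.1756, -0.9845)
∠(n_2, n_4) = 101.61°
δ = |180° − 101.61°| = 78.39°
78.39° > 2α = 66.05°  →  invalid

δ = 78.39°, invalid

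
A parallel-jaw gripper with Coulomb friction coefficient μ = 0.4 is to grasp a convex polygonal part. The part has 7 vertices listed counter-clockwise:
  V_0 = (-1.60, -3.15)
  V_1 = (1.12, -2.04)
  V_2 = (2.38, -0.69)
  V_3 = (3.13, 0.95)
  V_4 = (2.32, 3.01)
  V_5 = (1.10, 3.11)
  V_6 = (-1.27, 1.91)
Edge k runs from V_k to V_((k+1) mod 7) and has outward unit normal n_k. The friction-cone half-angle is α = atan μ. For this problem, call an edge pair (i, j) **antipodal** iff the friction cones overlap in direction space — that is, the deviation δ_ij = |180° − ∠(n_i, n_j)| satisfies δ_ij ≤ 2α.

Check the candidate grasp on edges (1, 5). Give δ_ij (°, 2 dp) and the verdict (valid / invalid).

α = atan 0.4 = 21.80°;  2α = 43.60°
edge 1: e_1 = (+1.26, +1.35);  n_1 = (+0.7311, -0.6823)
edge 5: e_5 = (-2.37, -1.20);  n_5 = (-0.4517, +0.8922)
∠(n_1, n_5) = 159.88°
δ = |180° − 159.88°| = 20.12°
20.12° ≤ 2α = 43.60°  →  valid

δ = 20.12°, valid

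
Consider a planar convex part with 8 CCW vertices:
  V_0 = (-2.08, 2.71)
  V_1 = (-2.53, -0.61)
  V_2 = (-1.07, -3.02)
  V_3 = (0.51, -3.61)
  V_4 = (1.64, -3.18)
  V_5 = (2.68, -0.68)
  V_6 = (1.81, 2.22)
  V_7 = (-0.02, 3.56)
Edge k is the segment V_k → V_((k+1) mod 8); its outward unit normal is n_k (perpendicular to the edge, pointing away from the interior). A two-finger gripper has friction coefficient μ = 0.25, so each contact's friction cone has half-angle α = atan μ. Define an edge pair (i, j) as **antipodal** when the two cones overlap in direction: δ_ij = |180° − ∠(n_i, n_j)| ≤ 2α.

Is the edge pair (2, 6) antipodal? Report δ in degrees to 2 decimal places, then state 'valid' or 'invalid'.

α = atan 0.25 = 14.04°;  2α = 28.07°
edge 2: e_2 = (+1.58, -0.59);  n_2 = (-0.3498, -0.9368)
edge 6: e_6 = (-1.83, +1.34);  n_6 = (+0.5908, +0.8068)
∠(n_2, n_6) = 164.26°
δ = |180° − 164.26°| = 15.74°
15.74° ≤ 2α = 28.07°  →  valid

δ = 15.74°, valid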